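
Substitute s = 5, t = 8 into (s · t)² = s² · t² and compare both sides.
LHS = (5 · 8)² = 1600
RHS = 5² · 8² = 1600

LHS = RHS: the two sides agree.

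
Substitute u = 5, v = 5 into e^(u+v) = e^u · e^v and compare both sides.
LHS = e^(5+5) = e^10 ≈ 22026.5
RHS = e^5 · e^5 = e^10 ≈ 22026.5

LHS = RHS: the two sides agree.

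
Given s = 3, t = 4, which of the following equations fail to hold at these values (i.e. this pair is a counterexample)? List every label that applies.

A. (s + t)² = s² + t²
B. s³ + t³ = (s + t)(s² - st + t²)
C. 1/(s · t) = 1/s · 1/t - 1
A, C

Evaluating each claim at the given values:
A. LHS = 49, RHS = 25 → fails here (LHS ≠ RHS)
B. LHS = 91, RHS = 91 → holds here (LHS = RHS)
C. LHS = 1/12, RHS = -11/12 → fails here (LHS ≠ RHS)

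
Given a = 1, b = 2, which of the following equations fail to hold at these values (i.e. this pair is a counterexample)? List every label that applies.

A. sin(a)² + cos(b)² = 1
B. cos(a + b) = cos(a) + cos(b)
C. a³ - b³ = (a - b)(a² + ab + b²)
A, B

Evaluating each claim at the given values:
A. LHS = cos(2)² + sin(1)² ≈ 0.8813, RHS = 1 → fails here (LHS ≠ RHS)
B. LHS = cos(3) ≈ -0.99, RHS = cos(2) + cos(1) ≈ 0.1242 → fails here (LHS ≠ RHS)
C. LHS = -7, RHS = -7 → holds here (LHS = RHS)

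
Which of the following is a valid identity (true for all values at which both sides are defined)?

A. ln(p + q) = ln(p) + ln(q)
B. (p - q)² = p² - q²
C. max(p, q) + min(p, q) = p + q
A: fails at (4, 5) — LHS = ln(9) ≈ 2.197, RHS = ln(4) + ln(5) ≈ 2.996.
B: fails at (2, 4) — LHS = 4, RHS = -12.
C: holds — e.g. at (1, 5), both sides equal 6.

Answer: C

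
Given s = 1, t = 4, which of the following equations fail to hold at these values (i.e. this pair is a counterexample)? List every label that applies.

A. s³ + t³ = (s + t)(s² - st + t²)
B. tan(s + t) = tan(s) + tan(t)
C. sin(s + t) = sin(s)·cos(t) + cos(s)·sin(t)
B

Evaluating each claim at the given values:
A. LHS = 65, RHS = 65 → holds here (LHS = RHS)
B. LHS = tan(5) ≈ -3.381, RHS = tan(4) + tan(1) ≈ 2.715 → fails here (LHS ≠ RHS)
C. LHS = sin(5) ≈ -0.9589, RHS = sin(1)·cos(4) + sin(4)·cos(1) ≈ -0.9589 → holds here (LHS = RHS)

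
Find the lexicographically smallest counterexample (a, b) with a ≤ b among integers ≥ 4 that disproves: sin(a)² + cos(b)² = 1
At (4, 4): both sides equal 1, so it holds there.

Substituting (4, 5) into the claim:
LHS = sin(4)² + cos(5)² ≈ 0.6532
RHS = 1

Since LHS ≠ RHS, this pair disproves the claim, and no lexicographically smaller pair (a ≤ b, integers ≥ 4) does.

For instance (7, 10) is also a counterexample (LHS = sin(7)² + cos(10)² ≈ 1.136, RHS = 1), but it's lexicographically larger.

Answer: (a, b) = (4, 5)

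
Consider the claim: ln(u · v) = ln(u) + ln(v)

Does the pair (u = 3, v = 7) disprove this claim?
No

Substituting u = 3, v = 7:
LHS = ln(3 · 7) = ln(21) ≈ 3.045
RHS = ln(3) + ln(7) ≈ 3.045

The sides agree, so this pair does not disprove the claim.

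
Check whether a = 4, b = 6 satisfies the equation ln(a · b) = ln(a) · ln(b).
Substituting a = 4, b = 6:

LHS = ln(4 · 6) = ln(24) ≈ 3.178
RHS = ln(4) · ln(6) ≈ 2.484

LHS ≠ RHS, so the equation does not hold at this point.

Answer: Fails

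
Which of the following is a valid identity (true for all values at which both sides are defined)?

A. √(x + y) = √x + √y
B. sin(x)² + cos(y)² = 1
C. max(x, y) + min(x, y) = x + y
C

A: fails at (1, 2) — LHS = √(3) ≈ 1.732, RHS = 1 + √(2) ≈ 2.414.
B: fails at (1, 5) — LHS = cos(5)² + sin(1)² ≈ 0.7885, RHS = 1.
C: holds — e.g. at (1, 2), both sides equal 3.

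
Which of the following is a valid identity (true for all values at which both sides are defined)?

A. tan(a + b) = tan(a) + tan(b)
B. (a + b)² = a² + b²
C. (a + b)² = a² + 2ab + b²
A: fails at (4, 4) — LHS = tan(8) ≈ -6.8, RHS = 2·tan(4) ≈ 2.316.
B: fails at (3, 5) — LHS = 64, RHS = 34.
C: holds — e.g. at (2, 7), both sides equal 81.

Answer: C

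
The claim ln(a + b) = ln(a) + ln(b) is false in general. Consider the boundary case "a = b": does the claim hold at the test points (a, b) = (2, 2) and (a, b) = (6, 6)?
Only at (2, 2)

At (2, 2): LHS = ln(4) ≈ 1.386, RHS = 2·ln(2) ≈ 1.386 → equal
At (6, 6): LHS = ln(12) ≈ 2.485 ≠ RHS = 2·ln(6) ≈ 3.584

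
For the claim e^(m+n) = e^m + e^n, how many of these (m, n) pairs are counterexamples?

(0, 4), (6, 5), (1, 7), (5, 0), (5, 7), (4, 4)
Testing each pair:
(0, 4): LHS = e^4 ≈ 54.6, RHS = 1 + e^4 ≈ 55.6 → counterexample
(6, 5): LHS = e^11 ≈ 59874.1, RHS = e^5 + e^6 ≈ 551.8 → counterexample
(1, 7): LHS = e^8 ≈ 2981, RHS = e + e^7 ≈ 1099 → counterexample
(5, 0): LHS = e^5 ≈ 148.4, RHS = 1 + e^5 ≈ 149.4 → counterexample
(5, 7): LHS = e^12 ≈ 162754.8, RHS = e^5 + e^7 ≈ 1245 → counterexample
(4, 4): LHS = e^8 ≈ 2981, RHS = 2·e^4 ≈ 109.2 → counterexample

That makes 6 counterexamples.

Answer: 6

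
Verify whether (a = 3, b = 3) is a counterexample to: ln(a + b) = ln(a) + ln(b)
Substituting a = 3, b = 3:
LHS = ln(3 + 3) = ln(6) ≈ 1.792
RHS = ln(3) + ln(3) = 2·ln(3) ≈ 2.197

Since LHS ≠ RHS, this pair disproves the claim.

Answer: Yes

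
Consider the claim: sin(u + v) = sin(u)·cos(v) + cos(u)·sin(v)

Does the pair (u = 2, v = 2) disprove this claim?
No

Substituting u = 2, v = 2:
LHS = sin(2 + 2) = sin(4) ≈ -0.7568
RHS = sin(2)·cos(2) + cos(2)·sin(2) = 2·sin(2)·cos(2) ≈ -0.7568

The sides agree, so this pair does not disprove the claim.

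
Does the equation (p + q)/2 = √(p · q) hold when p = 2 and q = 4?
Fails

Substituting p = 2, q = 4:

LHS = (2 + 4)/2 = 3
RHS = √(2 · 4) = 2·√(2) ≈ 2.828

LHS ≠ RHS, so the equation does not hold at this point.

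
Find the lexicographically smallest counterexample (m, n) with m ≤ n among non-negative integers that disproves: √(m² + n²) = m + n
(m, n) = (1, 1)

At (0, 7): both sides equal 7, so it holds there.

Substituting (1, 1) into the claim:
LHS = √(1² + 1²) = √(2) ≈ 1.414
RHS = 1 + 1 = 2

Since LHS ≠ RHS, this pair disproves the claim, and no lexicographically smaller pair (m ≤ n, non-negative integers) does.

For instance (1, 5) is also a counterexample (LHS = √(26) ≈ 5.099, RHS = 6), but it's lexicographically larger.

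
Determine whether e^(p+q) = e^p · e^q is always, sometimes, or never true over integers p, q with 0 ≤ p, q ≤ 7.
The identity holds for every pair in the range. For instance at (p, q) = (7, 6): both sides equal e^13 ≈ 442413.4.

Answer: Always true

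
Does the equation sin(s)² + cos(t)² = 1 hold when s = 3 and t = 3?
Holds

Substituting s = 3, t = 3:

LHS = sin(3)² + cos(3)² = 1
RHS = 1

LHS = RHS, so the equation holds at this point.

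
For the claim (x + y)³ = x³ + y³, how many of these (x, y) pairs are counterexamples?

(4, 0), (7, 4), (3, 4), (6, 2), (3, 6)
4

Testing each pair:
(4, 0): LHS = 64, RHS = 64 → satisfies claim
(7, 4): LHS = 1331, RHS = 407 → counterexample
(3, 4): LHS = 343, RHS = 91 → counterexample
(6, 2): LHS = 512, RHS = 224 → counterexample
(3, 6): LHS = 729, RHS = 243 → counterexample

That makes 4 counterexamples.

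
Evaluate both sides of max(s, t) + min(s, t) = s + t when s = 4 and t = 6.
LHS = max(4, 6) + min(4, 6) = 10
RHS = 4 + 6 = 10

LHS = RHS: the two sides agree.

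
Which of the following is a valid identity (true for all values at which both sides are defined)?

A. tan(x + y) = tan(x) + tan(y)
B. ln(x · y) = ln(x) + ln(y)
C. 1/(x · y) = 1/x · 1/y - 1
B

A: fails at (2, 5) — LHS = tan(7) ≈ 0.8714, RHS = tan(5) + tan(2) ≈ -5.566.
B: holds — e.g. at (5, 8), both sides equal ln(40) ≈ 3.689.
C: fails at (2, 4) — LHS = 1/8, RHS = -7/8.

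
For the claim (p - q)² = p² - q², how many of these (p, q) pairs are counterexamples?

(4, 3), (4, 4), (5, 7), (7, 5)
Testing each pair:
(4, 3): LHS = 1, RHS = 7 → counterexample
(4, 4): LHS = 0, RHS = 0 → satisfies claim
(5, 7): LHS = 4, RHS = -24 → counterexample
(7, 5): LHS = 4, RHS = 24 → counterexample

That makes 3 counterexamples.

Answer: 3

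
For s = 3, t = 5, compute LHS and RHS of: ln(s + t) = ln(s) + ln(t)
LHS = ln(3 + 5) = ln(8) ≈ 2.079
RHS = ln(3) + ln(5) ≈ 2.708

LHS ≠ RHS (they differ by about 0.6286), so the equation does not hold here.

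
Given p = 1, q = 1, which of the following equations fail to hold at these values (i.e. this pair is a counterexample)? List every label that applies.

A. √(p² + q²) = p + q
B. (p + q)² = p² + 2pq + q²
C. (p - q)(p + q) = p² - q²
Evaluating each claim at the given values:
A. LHS = √(2) ≈ 1.414, RHS = 2 → fails here (LHS ≠ RHS)
B. LHS = 4, RHS = 4 → holds here (LHS = RHS)
C. LHS = 0, RHS = 0 → holds here (LHS = RHS)

Answer: A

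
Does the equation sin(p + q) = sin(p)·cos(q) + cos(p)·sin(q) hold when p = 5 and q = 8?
Substituting p = 5, q = 8:

LHS = sin(5 + 8) = sin(13) ≈ 0.4202
RHS = sin(5)·cos(8) + cos(5)·sin(8) = sin(5)·cos(8) + sin(8)·cos(5) ≈ 0.4202

LHS = RHS, so the equation holds at this point.

Answer: Holds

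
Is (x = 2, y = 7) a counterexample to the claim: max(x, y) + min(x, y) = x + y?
Substituting x = 2, y = 7:
LHS = max(2, 7) + min(2, 7) = 9
RHS = 2 + 7 = 9

The sides agree, so this pair does not disprove the claim.

Answer: No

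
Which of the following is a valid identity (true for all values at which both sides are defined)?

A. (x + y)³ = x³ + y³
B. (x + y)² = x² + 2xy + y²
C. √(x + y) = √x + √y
B

A: fails at (4, 4) — LHS = 512, RHS = 128.
B: holds — e.g. at (3, 4), both sides equal 49.
C: fails at (1, 2) — LHS = √(3) ≈ 1.732, RHS = 1 + √(2) ≈ 2.414.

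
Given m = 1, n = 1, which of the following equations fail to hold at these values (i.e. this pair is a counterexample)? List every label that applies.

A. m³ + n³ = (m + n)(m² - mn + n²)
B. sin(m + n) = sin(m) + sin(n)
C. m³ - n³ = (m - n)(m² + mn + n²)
B

Evaluating each claim at the given values:
A. LHS = 2, RHS = 2 → holds here (LHS = RHS)
B. LHS = sin(2) ≈ 0.9093, RHS = 2·sin(1) ≈ 1.683 → fails here (LHS ≠ RHS)
C. LHS = 0, RHS = 0 → holds here (LHS = RHS)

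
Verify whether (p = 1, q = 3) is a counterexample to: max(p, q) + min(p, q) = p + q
No

Substituting p = 1, q = 3:
LHS = max(1, 3) + min(1, 3) = 4
RHS = 1 + 3 = 4

The sides agree, so this pair does not disprove the claim.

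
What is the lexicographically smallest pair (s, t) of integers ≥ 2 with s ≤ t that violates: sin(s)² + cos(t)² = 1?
(s, t) = (2, 3)

At (2, 2): both sides equal 1, so it holds there.

Substituting (2, 3) into the claim:
LHS = sin(2)² + cos(3)² ≈ 1.807
RHS = 1

Since LHS ≠ RHS, this pair disproves the claim, and no lexicographically smaller pair (s ≤ t, integers ≥ 2) does.

For instance (2, 4) is also a counterexample (LHS = cos(4)² + sin(2)² ≈ 1.254, RHS = 1), but it's lexicographically larger.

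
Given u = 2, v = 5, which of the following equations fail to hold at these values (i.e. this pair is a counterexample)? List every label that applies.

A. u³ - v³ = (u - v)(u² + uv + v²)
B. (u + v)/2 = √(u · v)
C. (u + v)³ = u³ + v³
Evaluating each claim at the given values:
A. LHS = -117, RHS = -117 → holds here (LHS = RHS)
B. LHS = 7/2, RHS = √(10) ≈ 3.162 → fails here (LHS ≠ RHS)
C. LHS = 343, RHS = 133 → fails here (LHS ≠ RHS)

Answer: B, C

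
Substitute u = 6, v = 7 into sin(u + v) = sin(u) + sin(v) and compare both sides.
LHS = sin(6 + 7) = sin(13) ≈ 0.4202
RHS = sin(6) + sin(7) ≈ 0.3776

LHS ≠ RHS (they differ by about 0.0426), so the equation does not hold here.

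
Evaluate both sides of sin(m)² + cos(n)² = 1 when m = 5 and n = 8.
LHS = sin(5)² + cos(8)² ≈ 0.9407
RHS = 1

LHS ≠ RHS (they differ by about 0.05929), so the equation does not hold here.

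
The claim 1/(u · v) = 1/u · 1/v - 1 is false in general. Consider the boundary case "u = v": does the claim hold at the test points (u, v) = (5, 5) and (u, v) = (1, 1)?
At (5, 5): LHS = 1/25 ≠ RHS = -24/25
At (1, 1): LHS = 1 ≠ RHS = 0

Answer: No, fails at both test points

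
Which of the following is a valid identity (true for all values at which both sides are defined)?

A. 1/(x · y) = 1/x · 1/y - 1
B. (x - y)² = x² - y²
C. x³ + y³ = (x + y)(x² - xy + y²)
C

A: fails at (1, 4) — LHS = 1/4, RHS = -3/4.
B: fails at (3, 7) — LHS = 16, RHS = -40.
C: holds — e.g. at (6, 7), both sides equal 559.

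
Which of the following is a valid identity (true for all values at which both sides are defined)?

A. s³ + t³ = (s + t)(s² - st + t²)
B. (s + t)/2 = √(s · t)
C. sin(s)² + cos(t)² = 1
A: holds — e.g. at (4, 5), both sides equal 189.
B: fails at (0, 1) — LHS = 1/2, RHS = 0.
C: fails at (1, 2) — LHS = cos(2)² + sin(1)² ≈ 0.8813, RHS = 1.

Answer: A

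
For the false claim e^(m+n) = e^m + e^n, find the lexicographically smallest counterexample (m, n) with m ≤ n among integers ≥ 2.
Substituting (2, 2) into the claim:
LHS = e^(2+2) = e^4 ≈ 54.6
RHS = e^2 + e^2 = 2·e^2 ≈ 14.78

Since LHS ≠ RHS, this pair disproves the claim, and no lexicographically smaller pair (m ≤ n, integers ≥ 2) does.

For instance (4, 6) is also a counterexample (LHS = e^10 ≈ 22026.5, RHS = e^4 + e^6 ≈ 458), but it's lexicographically larger.

Answer: (m, n) = (2, 2)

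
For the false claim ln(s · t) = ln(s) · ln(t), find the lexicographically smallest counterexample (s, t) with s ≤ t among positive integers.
(s, t) = (1, 2)

Substituting (1, 2) into the claim:
LHS = ln(1 · 2) = ln(2) ≈ 0.6931
RHS = ln(1) · ln(2) = 0

Since LHS ≠ RHS, this pair disproves the claim, and no lexicographically smaller pair (s ≤ t, positive integers) does.

For instance (3, 6) is also a counterexample (LHS = ln(18) ≈ 2.89, RHS = ln(3)·ln(6) ≈ 1.968), but it's lexicographically larger.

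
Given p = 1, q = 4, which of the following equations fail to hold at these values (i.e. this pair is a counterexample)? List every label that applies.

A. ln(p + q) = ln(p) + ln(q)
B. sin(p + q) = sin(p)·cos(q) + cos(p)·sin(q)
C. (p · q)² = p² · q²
A

Evaluating each claim at the given values:
A. LHS = ln(5) ≈ 1.609, RHS = ln(4) ≈ 1.386 → fails here (LHS ≠ RHS)
B. LHS = sin(5) ≈ -0.9589, RHS = sin(1)·cos(4) + sin(4)·cos(1) ≈ -0.9589 → holds here (LHS = RHS)
C. LHS = 16, RHS = 16 → holds here (LHS = RHS)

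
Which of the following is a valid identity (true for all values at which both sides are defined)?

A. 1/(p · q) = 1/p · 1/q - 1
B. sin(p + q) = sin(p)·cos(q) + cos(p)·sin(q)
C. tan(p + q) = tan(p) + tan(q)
A: fails at (5, 8) — LHS = 1/40, RHS = -39/40.
B: holds — e.g. at (1, 5), both sides equal sin(6) ≈ -0.2794.
C: fails at (2, 5) — LHS = tan(7) ≈ 0.8714, RHS = tan(5) + tan(2) ≈ -5.566.

Answer: B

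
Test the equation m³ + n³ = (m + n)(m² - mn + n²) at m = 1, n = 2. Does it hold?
Holds

Substituting m = 1, n = 2:

LHS = 1³ + 2³ = 9
RHS = (1 + 2)(1² - 1·2 + 2²) = 9

LHS = RHS, so the equation holds at this point.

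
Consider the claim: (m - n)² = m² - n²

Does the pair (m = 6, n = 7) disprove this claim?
Substituting m = 6, n = 7:
LHS = (6 - 7)² = 1
RHS = 6² - 7² = -13

Since LHS ≠ RHS, this pair disproves the claim.

Answer: Yes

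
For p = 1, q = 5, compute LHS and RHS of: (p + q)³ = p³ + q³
LHS = (1 + 5)³ = 216
RHS = 1³ + 5³ = 126

LHS ≠ RHS, so the equation does not hold here.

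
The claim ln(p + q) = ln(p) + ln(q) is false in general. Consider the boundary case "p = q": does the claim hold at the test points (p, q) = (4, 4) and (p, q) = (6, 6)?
No, fails at both test points

At (4, 4): LHS = ln(8) ≈ 2.079 ≠ RHS = 2·ln(4) ≈ 2.773
At (6, 6): LHS = ln(12) ≈ 2.485 ≠ RHS = 2·ln(6) ≈ 3.584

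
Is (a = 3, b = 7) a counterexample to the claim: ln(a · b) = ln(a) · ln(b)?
Yes

Substituting a = 3, b = 7:
LHS = ln(3 · 7) = ln(21) ≈ 3.045
RHS = ln(3) · ln(7) ≈ 2.138

Since LHS ≠ RHS, this pair disproves the claim.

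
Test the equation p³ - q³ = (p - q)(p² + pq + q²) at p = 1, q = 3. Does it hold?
Holds

Substituting p = 1, q = 3:

LHS = 1³ - 3³ = -26
RHS = (1 - 3)(1² + 1·3 + 3²) = -26

LHS = RHS, so the equation holds at this point.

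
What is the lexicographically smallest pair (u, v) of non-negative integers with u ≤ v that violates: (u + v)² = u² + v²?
At (0, 2): both sides equal 4, so it holds there.

Substituting (1, 1) into the claim:
LHS = (1 + 1)² = 4
RHS = 1² + 1² = 2

Since LHS ≠ RHS, this pair disproves the claim, and no lexicographically smaller pair (u ≤ v, non-negative integers) does.

For instance (2, 3) is also a counterexample (LHS = 25, RHS = 13), but it's lexicographically larger.

Answer: (u, v) = (1, 1)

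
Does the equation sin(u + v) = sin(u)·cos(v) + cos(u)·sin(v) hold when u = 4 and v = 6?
Holds

Substituting u = 4, v = 6:

LHS = sin(4 + 6) = sin(10) ≈ -0.544
RHS = sin(4)·cos(6) + cos(4)·sin(6) = sin(4)·cos(6) + sin(6)·cos(4) ≈ -0.544

LHS = RHS, so the equation holds at this point.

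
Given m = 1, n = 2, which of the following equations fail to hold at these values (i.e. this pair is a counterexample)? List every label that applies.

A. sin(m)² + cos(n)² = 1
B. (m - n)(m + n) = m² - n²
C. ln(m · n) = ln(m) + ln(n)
Evaluating each claim at the given values:
A. LHS = cos(2)² + sin(1)² ≈ 0.8813, RHS = 1 → fails here (LHS ≠ RHS)
B. LHS = -3, RHS = -3 → holds here (LHS = RHS)
C. LHS = ln(2) ≈ 0.6931, RHS = ln(2) ≈ 0.6931 → holds here (LHS = RHS)

Answer: A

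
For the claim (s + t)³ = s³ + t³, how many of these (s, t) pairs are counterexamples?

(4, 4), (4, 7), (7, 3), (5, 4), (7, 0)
Testing each pair:
(4, 4): LHS = 512, RHS = 128 → counterexample
(4, 7): LHS = 1331, RHS = 407 → counterexample
(7, 3): LHS = 1000, RHS = 370 → counterexample
(5, 4): LHS = 729, RHS = 189 → counterexample
(7, 0): LHS = 343, RHS = 343 → satisfies claim

That makes 4 counterexamples.

Answer: 4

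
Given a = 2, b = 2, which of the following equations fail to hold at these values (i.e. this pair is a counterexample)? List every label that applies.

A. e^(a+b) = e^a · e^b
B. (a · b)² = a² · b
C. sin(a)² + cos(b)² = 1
B

Evaluating each claim at the given values:
A. LHS = e^4 ≈ 54.6, RHS = e^4 ≈ 54.6 → holds here (LHS = RHS)
B. LHS = 16, RHS = 8 → fails here (LHS ≠ RHS)
C. LHS = cos(2)² + sin(2)² = 1, RHS = 1 → holds here (LHS = RHS)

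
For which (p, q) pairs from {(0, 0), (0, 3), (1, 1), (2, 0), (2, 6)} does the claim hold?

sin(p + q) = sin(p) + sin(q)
Testing each pair:
(0, 0): LHS = 0, RHS = 0 → holds
(0, 3): LHS = sin(3) ≈ 0.1411, RHS = sin(3) ≈ 0.1411 → holds
(1, 1): LHS = sin(2) ≈ 0.9093, RHS = 2·sin(1) ≈ 1.683 → fails
(2, 0): LHS = sin(2) ≈ 0.9093, RHS = sin(2) ≈ 0.9093 → holds
(2, 6): LHS = sin(8) ≈ 0.9894, RHS = sin(6) + sin(2) ≈ 0.6299 → fails

3 of 5 pairs satisfy the claim.

Answer: (0, 0), (0, 3), (2, 0)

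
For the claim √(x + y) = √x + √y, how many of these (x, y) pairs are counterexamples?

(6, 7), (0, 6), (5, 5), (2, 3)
3

Testing each pair:
(6, 7): LHS = √(13) ≈ 3.606, RHS = √(6) + √(7) ≈ 5.095 → counterexample
(0, 6): LHS = √(6) ≈ 2.449, RHS = √(6) ≈ 2.449 → satisfies claim
(5, 5): LHS = √(10) ≈ 3.162, RHS = 2·√(5) ≈ 4.472 → counterexample
(2, 3): LHS = √(5) ≈ 2.236, RHS = √(2) + √(3) ≈ 3.146 → counterexample

That makes 3 counterexamples.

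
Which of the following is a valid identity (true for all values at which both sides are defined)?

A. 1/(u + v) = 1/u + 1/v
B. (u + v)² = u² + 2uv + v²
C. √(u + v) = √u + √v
A: fails at (3, 4) — LHS = 1/7, RHS = 7/12.
B: holds — e.g. at (4, 5), both sides equal 81.
C: fails at (4, 6) — LHS = √(10) ≈ 3.162, RHS = 2 + √(6) ≈ 4.449.

Answer: B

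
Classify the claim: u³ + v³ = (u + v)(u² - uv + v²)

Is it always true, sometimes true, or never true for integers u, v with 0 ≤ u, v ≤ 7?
The identity holds for every pair in the range. For instance at (u, v) = (7, 2): both sides equal 351.

Answer: Always true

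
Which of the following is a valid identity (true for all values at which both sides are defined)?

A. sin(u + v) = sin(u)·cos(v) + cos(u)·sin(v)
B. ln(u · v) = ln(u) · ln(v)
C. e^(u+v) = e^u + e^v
A: holds — e.g. at (1, 4), both sides equal sin(5) ≈ -0.9589.
B: fails at (3, 4) — LHS = ln(12) ≈ 2.485, RHS = ln(3)·ln(4) ≈ 1.523.
C: fails at (5, 8) — LHS = e^13 ≈ 442413.4, RHS = e^5 + e^8 ≈ 3129.

Answer: A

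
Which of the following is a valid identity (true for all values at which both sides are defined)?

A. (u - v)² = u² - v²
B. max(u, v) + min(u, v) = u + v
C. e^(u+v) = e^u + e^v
B

A: fails at (1, 5) — LHS = 16, RHS = -24.
B: holds — e.g. at (4, 5), both sides equal 9.
C: fails at (2, 4) — LHS = e^6 ≈ 403.4, RHS = e^2 + e^4 ≈ 61.99.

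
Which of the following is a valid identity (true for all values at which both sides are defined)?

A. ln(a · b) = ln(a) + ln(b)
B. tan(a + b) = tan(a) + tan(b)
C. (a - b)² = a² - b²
A: holds — e.g. at (1, 2), both sides equal ln(2) ≈ 0.6931.
B: fails at (5, 8) — LHS = tan(13) ≈ 0.463, RHS = tan(8) + tan(5) ≈ -10.18.
C: fails at (3, 7) — LHS = 16, RHS = -40.

Answer: A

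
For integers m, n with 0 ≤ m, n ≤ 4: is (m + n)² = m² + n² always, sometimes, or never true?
Sometimes true

It holds at (m, n) = (0, 3) (both sides equal 9), but fails at (m, n) = (2, 1) (LHS = 9, RHS = 5).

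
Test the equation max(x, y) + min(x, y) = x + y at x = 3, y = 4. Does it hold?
Holds

Substituting x = 3, y = 4:

LHS = max(3, 4) + min(3, 4) = 7
RHS = 3 + 4 = 7

LHS = RHS, so the equation holds at this point.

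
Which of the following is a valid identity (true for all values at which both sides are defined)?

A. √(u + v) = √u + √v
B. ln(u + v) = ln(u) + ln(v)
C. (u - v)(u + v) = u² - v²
A: fails at (2, 2) — LHS = 2, RHS = 2·√(2) ≈ 2.828.
B: fails at (4, 5) — LHS = ln(9) ≈ 2.197, RHS = ln(4) + ln(5) ≈ 2.996.
C: holds — e.g. at (2, 4), both sides equal -12.

Answer: C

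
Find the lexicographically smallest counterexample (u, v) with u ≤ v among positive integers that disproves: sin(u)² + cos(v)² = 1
(u, v) = (1, 2)

Substituting (1, 2) into the claim:
LHS = sin(1)² + cos(2)² ≈ 0.8813
RHS = 1

Since LHS ≠ RHS, this pair disproves the claim, and no lexicographically smaller pair (u ≤ v, positive integers) does.

For instance (3, 7) is also a counterexample (LHS = sin(3)² + cos(7)² ≈ 0.5883, RHS = 1), but it's lexicographically larger.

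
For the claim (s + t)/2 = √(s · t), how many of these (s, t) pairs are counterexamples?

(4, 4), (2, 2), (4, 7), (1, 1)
Testing each pair:
(4, 4): LHS = 4, RHS = 4 → satisfies claim
(2, 2): LHS = 2, RHS = 2 → satisfies claim
(4, 7): LHS = 11/2, RHS = 2·√(7) ≈ 5.292 → counterexample
(1, 1): LHS = 1, RHS = 1 → satisfies claim

That makes 1 counterexample.

Answer: 1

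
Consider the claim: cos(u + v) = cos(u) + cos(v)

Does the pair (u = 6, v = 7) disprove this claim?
Substituting u = 6, v = 7:
LHS = cos(6 + 7) = cos(13) ≈ 0.9074
RHS = cos(6) + cos(7) ≈ 1.714

Since LHS ≠ RHS, this pair disproves the claim.

Answer: Yes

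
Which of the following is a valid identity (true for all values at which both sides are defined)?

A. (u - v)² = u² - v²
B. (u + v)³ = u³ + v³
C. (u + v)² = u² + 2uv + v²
C

A: fails at (4, 5) — LHS = 1, RHS = -9.
B: fails at (2, 4) — LHS = 216, RHS = 72.
C: holds — e.g. at (4, 6), both sides equal 100.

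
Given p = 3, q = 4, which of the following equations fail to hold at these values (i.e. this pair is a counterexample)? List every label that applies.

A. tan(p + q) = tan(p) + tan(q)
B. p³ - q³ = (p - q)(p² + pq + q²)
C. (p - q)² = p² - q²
Evaluating each claim at the given values:
A. LHS = tan(7) ≈ 0.8714, RHS = tan(3) + tan(4) ≈ 1.015 → fails here (LHS ≠ RHS)
B. LHS = -37, RHS = -37 → holds here (LHS = RHS)
C. LHS = 1, RHS = -7 → fails here (LHS ≠ RHS)

Answer: A, C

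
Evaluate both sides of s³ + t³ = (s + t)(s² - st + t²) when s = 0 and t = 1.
LHS = 0³ + 1³ = 1
RHS = (0 + 1)(0² - 0·1 + 1²) = 1

LHS = RHS: the two sides agree.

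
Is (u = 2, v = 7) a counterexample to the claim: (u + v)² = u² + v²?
Yes

Substituting u = 2, v = 7:
LHS = (2 + 7)² = 81
RHS = 2² + 7² = 53

Since LHS ≠ RHS, this pair disproves the claim.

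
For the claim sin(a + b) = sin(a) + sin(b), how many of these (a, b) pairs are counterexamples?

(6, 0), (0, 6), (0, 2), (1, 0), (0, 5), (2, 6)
1

Testing each pair:
(6, 0): LHS = sin(6) ≈ -0.2794, RHS = sin(6) ≈ -0.2794 → satisfies claim
(0, 6): LHS = sin(6) ≈ -0.2794, RHS = sin(6) ≈ -0.2794 → satisfies claim
(0, 2): LHS = sin(2) ≈ 0.9093, RHS = sin(2) ≈ 0.9093 → satisfies claim
(1, 0): LHS = sin(1) ≈ 0.8415, RHS = sin(1) ≈ 0.8415 → satisfies claim
(0, 5): LHS = sin(5) ≈ -0.9589, RHS = sin(5) ≈ -0.9589 → satisfies claim
(2, 6): LHS = sin(8) ≈ 0.9894, RHS = sin(6) + sin(2) ≈ 0.6299 → counterexample

That makes 1 counterexample.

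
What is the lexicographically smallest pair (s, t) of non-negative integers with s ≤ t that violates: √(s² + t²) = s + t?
At (0, 2): both sides equal 2, so it holds there.
At (0, 7): both sides equal 7, so it holds there.

Substituting (1, 1) into the claim:
LHS = √(1² + 1²) = √(2) ≈ 1.414
RHS = 1 + 1 = 2

Since LHS ≠ RHS, this pair disproves the claim, and no lexicographically smaller pair (s ≤ t, non-negative integers) does.

For instance (2, 5) is also a counterexample (LHS = √(29) ≈ 5.385, RHS = 7), but it's lexicographically larger.

Answer: (s, t) = (1, 1)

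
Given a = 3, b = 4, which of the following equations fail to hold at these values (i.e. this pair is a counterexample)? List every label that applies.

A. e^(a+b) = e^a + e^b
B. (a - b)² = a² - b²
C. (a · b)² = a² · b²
A, B

Evaluating each claim at the given values:
A. LHS = e^7 ≈ 1097, RHS = e^3 + e^4 ≈ 74.68 → fails here (LHS ≠ RHS)
B. LHS = 1, RHS = -7 → fails here (LHS ≠ RHS)
C. LHS = 144, RHS = 144 → holds here (LHS = RHS)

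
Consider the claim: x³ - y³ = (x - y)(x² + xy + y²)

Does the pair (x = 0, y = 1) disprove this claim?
Substituting x = 0, y = 1:
LHS = 0³ - 1³ = -1
RHS = (0 - 1)(0² + 0·1 + 1²) = -1

The sides agree, so this pair does not disprove the claim.

Answer: No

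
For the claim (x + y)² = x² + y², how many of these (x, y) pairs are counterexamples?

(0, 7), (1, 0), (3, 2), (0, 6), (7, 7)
Testing each pair:
(0, 7): LHS = 49, RHS = 49 → satisfies claim
(1, 0): LHS = 1, RHS = 1 → satisfies claim
(3, 2): LHS = 25, RHS = 13 → counterexample
(0, 6): LHS = 36, RHS = 36 → satisfies claim
(7, 7): LHS = 196, RHS = 98 → counterexample

That makes 2 counterexamples.

Answer: 2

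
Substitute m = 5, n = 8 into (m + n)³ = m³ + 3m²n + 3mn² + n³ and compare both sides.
LHS = (5 + 8)³ = 2197
RHS = 5³ + 3·5²·8 + 3·5·8² + 8³ = 2197

LHS = RHS: the two sides agree.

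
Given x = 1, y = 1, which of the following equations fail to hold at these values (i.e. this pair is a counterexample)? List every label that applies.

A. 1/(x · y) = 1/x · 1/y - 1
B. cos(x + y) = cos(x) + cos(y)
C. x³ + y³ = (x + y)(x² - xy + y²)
Evaluating each claim at the given values:
A. LHS = 1, RHS = 0 → fails here (LHS ≠ RHS)
B. LHS = cos(2) ≈ -0.4161, RHS = 2·cos(1) ≈ 1.081 → fails here (LHS ≠ RHS)
C. LHS = 2, RHS = 2 → holds here (LHS = RHS)

Answer: A, B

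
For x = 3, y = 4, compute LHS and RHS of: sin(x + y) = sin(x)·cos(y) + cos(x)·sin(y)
LHS = sin(3 + 4) = sin(7) ≈ 0.657
RHS = sin(3)·cos(4) + cos(3)·sin(4) = sin(3)·cos(4) + sin(4)·cos(3) ≈ 0.657

LHS = RHS: the two sides agree.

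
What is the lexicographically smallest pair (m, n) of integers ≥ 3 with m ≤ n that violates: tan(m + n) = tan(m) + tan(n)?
Substituting (3, 3) into the claim:
LHS = tan(3 + 3) = tan(6) ≈ -0.291
RHS = tan(3) + tan(3) = 2·tan(3) ≈ -0.2851

Since LHS ≠ RHS, this pair disproves the claim, and no lexicographically smaller pair (m ≤ n, integers ≥ 3) does.

For instance (6, 7) is also a counterexample (LHS = tan(13) ≈ 0.463, RHS = tan(6) + tan(7) ≈ 0.5804), but it's lexicographically larger.

Answer: (m, n) = (3, 3)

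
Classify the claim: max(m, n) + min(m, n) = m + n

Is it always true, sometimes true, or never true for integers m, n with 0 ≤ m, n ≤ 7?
The identity holds for every pair in the range. For instance at (m, n) = (2, 4): both sides equal 6.

Answer: Always true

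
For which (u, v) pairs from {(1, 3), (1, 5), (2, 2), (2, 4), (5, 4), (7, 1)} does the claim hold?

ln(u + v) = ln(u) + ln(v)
(2, 2)

Testing each pair:
(1, 3): LHS = ln(4) ≈ 1.386, RHS = ln(3) ≈ 1.099 → fails
(1, 5): LHS = ln(6) ≈ 1.792, RHS = ln(5) ≈ 1.609 → fails
(2, 2): LHS = ln(4) ≈ 1.386, RHS = 2·ln(2) ≈ 1.386 → holds
(2, 4): LHS = ln(6) ≈ 1.792, RHS = ln(2) + ln(4) ≈ 2.079 → fails
(5, 4): LHS = ln(9) ≈ 2.197, RHS = ln(4) + ln(5) ≈ 2.996 → fails
(7, 1): LHS = ln(8) ≈ 2.079, RHS = ln(7) ≈ 1.946 → fails

1 of 6 pairs satisfies the claim.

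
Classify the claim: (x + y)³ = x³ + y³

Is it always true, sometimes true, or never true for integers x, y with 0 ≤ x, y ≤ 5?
It holds at (x, y) = (2, 0) (both sides equal 8), but fails at (x, y) = (3, 1) (LHS = 64, RHS = 28).

Answer: Sometimes true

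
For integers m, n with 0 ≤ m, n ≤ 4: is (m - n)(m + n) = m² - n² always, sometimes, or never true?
Always true

The identity holds for every pair in the range. For instance at (m, n) = (1, 2): both sides equal -3.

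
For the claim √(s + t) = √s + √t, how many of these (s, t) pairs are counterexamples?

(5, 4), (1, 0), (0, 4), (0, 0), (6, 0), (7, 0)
1

Testing each pair:
(5, 4): LHS = 3, RHS = 2 + √(5) ≈ 4.236 → counterexample
(1, 0): LHS = 1, RHS = 1 → satisfies claim
(0, 4): LHS = 2, RHS = 2 → satisfies claim
(0, 0): LHS = 0, RHS = 0 → satisfies claim
(6, 0): LHS = √(6) ≈ 2.449, RHS = √(6) ≈ 2.449 → satisfies claim
(7, 0): LHS = √(7) ≈ 2.646, RHS = √(7) ≈ 2.646 → satisfies claim

That makes 1 counterexample.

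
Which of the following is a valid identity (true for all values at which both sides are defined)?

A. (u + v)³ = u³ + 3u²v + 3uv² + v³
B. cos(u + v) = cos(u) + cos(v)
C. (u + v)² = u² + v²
A

A: holds — e.g. at (4, 5), both sides equal 729.
B: fails at (1, 5) — LHS = cos(6) ≈ 0.9602, RHS = cos(5) + cos(1) ≈ 0.824.
C: fails at (4, 5) — LHS = 81, RHS = 41.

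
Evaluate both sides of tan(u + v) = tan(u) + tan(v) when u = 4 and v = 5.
LHS = tan(4 + 5) = tan(9) ≈ -0.4523
RHS = tan(4) + tan(5) ≈ -2.223

LHS ≠ RHS (they differ by about 1.77), so the equation does not hold here.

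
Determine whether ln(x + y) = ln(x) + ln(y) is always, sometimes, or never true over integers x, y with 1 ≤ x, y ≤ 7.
It holds at (x, y) = (2, 2) (both sides equal ln(4) ≈ 1.386), but fails at (x, y) = (7, 6) (LHS = ln(13) ≈ 2.565, RHS = ln(6) + ln(7) ≈ 3.738).

Answer: Sometimes true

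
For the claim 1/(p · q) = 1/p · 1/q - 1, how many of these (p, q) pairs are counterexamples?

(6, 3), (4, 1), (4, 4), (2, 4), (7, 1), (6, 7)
Testing each pair:
(6, 3): LHS = 1/18, RHS = -17/18 → counterexample
(4, 1): LHS = 1/4, RHS = -3/4 → counterexample
(4, 4): LHS = 1/16, RHS = -15/16 → counterexample
(2, 4): LHS = 1/8, RHS = -7/8 → counterexample
(7, 1): LHS = 1/7, RHS = -6/7 → counterexample
(6, 7): LHS = 1/42, RHS = -41/42 → counterexample

That makes 6 counterexamples.

Answer: 6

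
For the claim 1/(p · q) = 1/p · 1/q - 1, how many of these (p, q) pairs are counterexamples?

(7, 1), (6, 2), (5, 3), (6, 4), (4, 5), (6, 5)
Testing each pair:
(7, 1): LHS = 1/7, RHS = -6/7 → counterexample
(6, 2): LHS = 1/12, RHS = -11/12 → counterexample
(5, 3): LHS = 1/15, RHS = -14/15 → counterexample
(6, 4): LHS = 1/24, RHS = -23/24 → counterexample
(4, 5): LHS = 1/20, RHS = -19/20 → counterexample
(6, 5): LHS = 1/30, RHS = -29/30 → counterexample

That makes 6 counterexamples.

Answer: 6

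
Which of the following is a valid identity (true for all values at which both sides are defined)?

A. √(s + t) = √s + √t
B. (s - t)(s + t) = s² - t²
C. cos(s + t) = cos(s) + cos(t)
A: fails at (5, 5) — LHS = √(10) ≈ 3.162, RHS = 2·√(5) ≈ 4.472.
B: holds — e.g. at (3, 4), both sides equal -7.
C: fails at (3, 5) — LHS = cos(8) ≈ -0.1455, RHS = cos(3) + cos(5) ≈ -0.7063.

Answer: B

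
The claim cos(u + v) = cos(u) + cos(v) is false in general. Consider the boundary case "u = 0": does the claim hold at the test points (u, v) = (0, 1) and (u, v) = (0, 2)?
No, fails at both test points

At (0, 1): LHS = cos(1) ≈ 0.5403 ≠ RHS = cos(1) + 1 ≈ 1.54
At (0, 2): LHS = cos(2) ≈ -0.4161 ≠ RHS = cos(2) + 1 ≈ 0.5839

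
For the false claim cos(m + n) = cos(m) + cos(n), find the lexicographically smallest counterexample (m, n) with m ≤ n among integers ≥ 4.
(m, n) = (4, 4)

Substituting (4, 4) into the claim:
LHS = cos(4 + 4) = cos(8) ≈ -0.1455
RHS = cos(4) + cos(4) = 2·cos(4) ≈ -1.307

Since LHS ≠ RHS, this pair disproves the claim, and no lexicographically smaller pair (m ≤ n, integers ≥ 4) does.

For instance (5, 6) is also a counterexample (LHS = cos(11) ≈ 0.004426, RHS = cos(5) + cos(6) ≈ 1.244), but it's lexicographically larger.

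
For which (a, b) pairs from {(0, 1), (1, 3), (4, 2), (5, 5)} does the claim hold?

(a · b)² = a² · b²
Testing each pair:
(0, 1): LHS = 0, RHS = 0 → holds
(1, 3): LHS = 9, RHS = 9 → holds
(4, 2): LHS = 64, RHS = 64 → holds
(5, 5): LHS = 625, RHS = 625 → holds

Every pair satisfies the claim.

Answer: All pairs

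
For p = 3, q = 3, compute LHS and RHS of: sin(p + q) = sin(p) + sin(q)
LHS = sin(3 + 3) = sin(6) ≈ -0.2794
RHS = sin(3) + sin(3) = 2·sin(3) ≈ 0.2822

LHS ≠ RHS (they differ by about 0.5617), so the equation does not hold here.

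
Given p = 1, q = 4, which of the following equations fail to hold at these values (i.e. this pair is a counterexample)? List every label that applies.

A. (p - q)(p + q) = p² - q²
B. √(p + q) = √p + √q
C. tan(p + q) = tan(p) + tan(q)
Evaluating each claim at the given values:
A. LHS = -15, RHS = -15 → holds here (LHS = RHS)
B. LHS = √(5) ≈ 2.236, RHS = 3 → fails here (LHS ≠ RHS)
C. LHS = tan(5) ≈ -3.381, RHS = tan(4) + tan(1) ≈ 2.715 → fails here (LHS ≠ RHS)

Answer: B, C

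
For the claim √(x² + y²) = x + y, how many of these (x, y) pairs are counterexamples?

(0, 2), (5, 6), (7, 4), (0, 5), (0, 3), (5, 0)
2

Testing each pair:
(0, 2): LHS = 2, RHS = 2 → satisfies claim
(5, 6): LHS = √(61) ≈ 7.81, RHS = 11 → counterexample
(7, 4): LHS = √(65) ≈ 8.062, RHS = 11 → counterexample
(0, 5): LHS = 5, RHS = 5 → satisfies claim
(0, 3): LHS = 3, RHS = 3 → satisfies claim
(5, 0): LHS = 5, RHS = 5 → satisfies claim

That makes 2 counterexamples.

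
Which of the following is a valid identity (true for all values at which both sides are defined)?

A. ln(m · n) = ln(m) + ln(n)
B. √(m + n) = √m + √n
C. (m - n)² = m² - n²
A: holds — e.g. at (4, 4), both sides equal ln(16) ≈ 2.773.
B: fails at (1, 2) — LHS = √(3) ≈ 1.732, RHS = 1 + √(2) ≈ 2.414.
C: fails at (6, 7) — LHS = 1, RHS = -13.

Answer: A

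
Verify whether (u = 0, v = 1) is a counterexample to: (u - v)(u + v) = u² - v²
Substituting u = 0, v = 1:
LHS = (0 - 1)(0 + 1) = -1
RHS = 0² - 1² = -1

The sides agree, so this pair does not disprove the claim.

Answer: No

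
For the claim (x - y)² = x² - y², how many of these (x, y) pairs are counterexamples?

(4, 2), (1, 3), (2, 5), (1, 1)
Testing each pair:
(4, 2): LHS = 4, RHS = 12 → counterexample
(1, 3): LHS = 4, RHS = -8 → counterexample
(2, 5): LHS = 9, RHS = -21 → counterexample
(1, 1): LHS = 0, RHS = 0 → satisfies claim

That makes 3 counterexamples.

Answer: 3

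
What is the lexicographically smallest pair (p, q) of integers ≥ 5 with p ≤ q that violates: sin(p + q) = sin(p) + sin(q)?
Substituting (5, 5) into the claim:
LHS = sin(5 + 5) = sin(10) ≈ -0.544
RHS = sin(5) + sin(5) = 2·sin(5) ≈ -1.918

Since LHS ≠ RHS, this pair disproves the claim, and no lexicographically smaller pair (p ≤ q, integers ≥ 5) does.

For instance (8, 10) is also a counterexample (LHS = sin(18) ≈ -0.751, RHS = sin(10) + sin(8) ≈ 0.4453), but it's lexicographically larger.

Answer: (p, q) = (5, 5)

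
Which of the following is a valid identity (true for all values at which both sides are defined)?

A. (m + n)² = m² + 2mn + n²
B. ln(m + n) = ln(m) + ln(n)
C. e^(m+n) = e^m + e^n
A

A: holds — e.g. at (2, 7), both sides equal 81.
B: fails at (4, 5) — LHS = ln(9) ≈ 2.197, RHS = ln(4) + ln(5) ≈ 2.996.
C: fails at (2, 5) — LHS = e^7 ≈ 1097, RHS = e^2 + e^5 ≈ 155.8.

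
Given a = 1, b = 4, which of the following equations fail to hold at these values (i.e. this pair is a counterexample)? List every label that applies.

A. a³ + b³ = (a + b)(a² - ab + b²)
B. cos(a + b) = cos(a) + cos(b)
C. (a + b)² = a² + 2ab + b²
B

Evaluating each claim at the given values:
A. LHS = 65, RHS = 65 → holds here (LHS = RHS)
B. LHS = cos(5) ≈ 0.2837, RHS = cos(4) + cos(1) ≈ -0.1133 → fails here (LHS ≠ RHS)
C. LHS = 25, RHS = 25 → holds here (LHS = RHS)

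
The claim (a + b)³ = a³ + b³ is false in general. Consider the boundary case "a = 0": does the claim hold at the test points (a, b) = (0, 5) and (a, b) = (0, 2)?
At (0, 5): LHS = 125, RHS = 125 → equal
At (0, 2): LHS = 8, RHS = 8 → equal

So the claim does hold at both of these boundary points, even though it is not an identity.

Answer: Yes, holds at both test points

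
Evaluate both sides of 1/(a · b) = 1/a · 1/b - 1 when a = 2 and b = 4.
LHS = 1/(2 · 4) = 1/8
RHS = 1/2 · 1/4 - 1 = -7/8

LHS ≠ RHS, so the equation does not hold here.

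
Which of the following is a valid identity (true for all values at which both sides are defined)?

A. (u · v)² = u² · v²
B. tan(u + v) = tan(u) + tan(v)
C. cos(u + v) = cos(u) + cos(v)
A

A: holds — e.g. at (5, 8), both sides equal 1600.
B: fails at (3, 3) — LHS = tan(6) ≈ -0.291, RHS = 2·tan(3) ≈ -0.2851.
C: fails at (1, 2) — LHS = cos(3) ≈ -0.99, RHS = cos(2) + cos(1) ≈ 0.1242.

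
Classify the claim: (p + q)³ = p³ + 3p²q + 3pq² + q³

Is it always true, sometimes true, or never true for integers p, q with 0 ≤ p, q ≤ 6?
Always true

The identity holds for every pair in the range. For instance at (p, q) = (1, 3): both sides equal 64.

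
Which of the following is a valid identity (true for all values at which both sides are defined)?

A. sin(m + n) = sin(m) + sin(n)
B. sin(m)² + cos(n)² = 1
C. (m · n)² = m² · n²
A: fails at (3, 5) — LHS = sin(8) ≈ 0.9894, RHS = sin(5) + sin(3) ≈ -0.8178.
B: fails at (0, 1) — LHS = cos(1)² ≈ 0.2919, RHS = 1.
C: holds — e.g. at (2, 2), both sides equal 16.

Answer: C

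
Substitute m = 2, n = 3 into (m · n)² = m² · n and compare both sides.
LHS = (2 · 3)² = 36
RHS = 2² · 3 = 12

LHS ≠ RHS, so the equation does not hold here.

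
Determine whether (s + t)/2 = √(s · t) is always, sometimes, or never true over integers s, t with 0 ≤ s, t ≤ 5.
Sometimes true

It holds at (s, t) = (0, 0) (both sides equal 0), but fails at (s, t) = (4, 1) (LHS = 5/2, RHS = 2).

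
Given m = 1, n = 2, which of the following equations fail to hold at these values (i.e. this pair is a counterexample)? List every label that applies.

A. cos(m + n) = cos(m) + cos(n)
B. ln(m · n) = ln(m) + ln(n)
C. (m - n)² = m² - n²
Evaluating each claim at the given values:
A. LHS = cos(3) ≈ -0.99, RHS = cos(2) + cos(1) ≈ 0.1242 → fails here (LHS ≠ RHS)
B. LHS = ln(2) ≈ 0.6931, RHS = ln(2) ≈ 0.6931 → holds here (LHS = RHS)
C. LHS = 1, RHS = -3 → fails here (LHS ≠ RHS)

Answer: A, C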